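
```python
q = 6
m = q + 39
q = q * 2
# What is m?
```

Answer: 45

Derivation:
Trace (tracking m):
q = 6  # -> q = 6
m = q + 39  # -> m = 45
q = q * 2  # -> q = 12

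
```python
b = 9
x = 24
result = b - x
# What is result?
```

Answer: -15

Derivation:
Trace (tracking result):
b = 9  # -> b = 9
x = 24  # -> x = 24
result = b - x  # -> result = -15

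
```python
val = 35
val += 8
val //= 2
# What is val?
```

Answer: 21

Derivation:
Trace (tracking val):
val = 35  # -> val = 35
val += 8  # -> val = 43
val //= 2  # -> val = 21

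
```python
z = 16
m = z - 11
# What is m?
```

Answer: 5

Derivation:
Trace (tracking m):
z = 16  # -> z = 16
m = z - 11  # -> m = 5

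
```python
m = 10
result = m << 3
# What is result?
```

Answer: 80

Derivation:
Trace (tracking result):
m = 10  # -> m = 10
result = m << 3  # -> result = 80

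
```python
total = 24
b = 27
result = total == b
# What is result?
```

Answer: False

Derivation:
Trace (tracking result):
total = 24  # -> total = 24
b = 27  # -> b = 27
result = total == b  # -> result = False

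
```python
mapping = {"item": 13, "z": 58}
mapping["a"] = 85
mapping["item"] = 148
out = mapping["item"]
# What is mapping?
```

Trace (tracking mapping):
mapping = {'item': 13, 'z': 58}  # -> mapping = {'item': 13, 'z': 58}
mapping['a'] = 85  # -> mapping = {'item': 13, 'z': 58, 'a': 85}
mapping['item'] = 148  # -> mapping = {'item': 148, 'z': 58, 'a': 85}
out = mapping['item']  # -> out = 148

Answer: {'item': 148, 'z': 58, 'a': 85}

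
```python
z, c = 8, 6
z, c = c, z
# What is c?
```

Answer: 8

Derivation:
Trace (tracking c):
z, c = (8, 6)  # -> z = 8, c = 6
z, c = (c, z)  # -> z = 6, c = 8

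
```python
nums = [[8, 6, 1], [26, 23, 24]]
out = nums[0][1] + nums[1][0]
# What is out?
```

Trace (tracking out):
nums = [[8, 6, 1], [26, 23, 24]]  # -> nums = [[8, 6, 1], [26, 23, 24]]
out = nums[0][1] + nums[1][0]  # -> out = 32

Answer: 32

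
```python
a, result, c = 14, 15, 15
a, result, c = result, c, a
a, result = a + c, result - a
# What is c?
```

Trace (tracking c):
a, result, c = (14, 15, 15)  # -> a = 14, result = 15, c = 15
a, result, c = (result, c, a)  # -> a = 15, result = 15, c = 14
a, result = (a + c, result - a)  # -> a = 29, result = 0

Answer: 14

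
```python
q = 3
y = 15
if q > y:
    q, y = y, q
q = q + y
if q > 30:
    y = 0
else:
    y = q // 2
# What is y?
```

Trace (tracking y):
q = 3  # -> q = 3
y = 15  # -> y = 15
if q > y:  # condition is False
q = q + y  # -> q = 18
if q > 30:  # condition is False
else:
    y = q // 2  # -> y = 9

Answer: 9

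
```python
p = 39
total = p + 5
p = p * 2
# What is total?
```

Trace (tracking total):
p = 39  # -> p = 39
total = p + 5  # -> total = 44
p = p * 2  # -> p = 78

Answer: 44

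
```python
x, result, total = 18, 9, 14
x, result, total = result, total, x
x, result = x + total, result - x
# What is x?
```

Trace (tracking x):
x, result, total = (18, 9, 14)  # -> x = 18, result = 9, total = 14
x, result, total = (result, total, x)  # -> x = 9, result = 14, total = 18
x, result = (x + total, result - x)  # -> x = 27, result = 5

Answer: 27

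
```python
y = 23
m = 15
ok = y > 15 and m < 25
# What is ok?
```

Trace (tracking ok):
y = 23  # -> y = 23
m = 15  # -> m = 15
ok = y > 15 and m < 25  # -> ok = True

Answer: True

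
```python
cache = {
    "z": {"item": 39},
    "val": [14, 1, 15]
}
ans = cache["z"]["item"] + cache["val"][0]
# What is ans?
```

Answer: 53

Derivation:
Trace (tracking ans):
cache = {'z': {'item': 39}, 'val': [14, 1, 15]}  # -> cache = {'z': {'item': 39}, 'val': [14, 1, 15]}
ans = cache['z']['item'] + cache['val'][0]  # -> ans = 53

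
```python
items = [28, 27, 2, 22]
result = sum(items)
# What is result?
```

Trace (tracking result):
items = [28, 27, 2, 22]  # -> items = [28, 27, 2, 22]
result = sum(items)  # -> result = 79

Answer: 79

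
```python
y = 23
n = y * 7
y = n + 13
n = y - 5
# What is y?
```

Answer: 174

Derivation:
Trace (tracking y):
y = 23  # -> y = 23
n = y * 7  # -> n = 161
y = n + 13  # -> y = 174
n = y - 5  # -> n = 169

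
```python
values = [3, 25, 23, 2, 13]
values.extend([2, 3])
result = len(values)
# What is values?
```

Trace (tracking values):
values = [3, 25, 23, 2, 13]  # -> values = [3, 25, 23, 2, 13]
values.extend([2, 3])  # -> values = [3, 25, 23, 2, 13, 2, 3]
result = len(values)  # -> result = 7

Answer: [3, 25, 23, 2, 13, 2, 3]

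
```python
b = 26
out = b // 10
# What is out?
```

Trace (tracking out):
b = 26  # -> b = 26
out = b // 10  # -> out = 2

Answer: 2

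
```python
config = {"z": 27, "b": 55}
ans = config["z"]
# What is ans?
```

Trace (tracking ans):
config = {'z': 27, 'b': 55}  # -> config = {'z': 27, 'b': 55}
ans = config['z']  # -> ans = 27

Answer: 27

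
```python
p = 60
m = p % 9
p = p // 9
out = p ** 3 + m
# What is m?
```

Answer: 6

Derivation:
Trace (tracking m):
p = 60  # -> p = 60
m = p % 9  # -> m = 6
p = p // 9  # -> p = 6
out = p ** 3 + m  # -> out = 222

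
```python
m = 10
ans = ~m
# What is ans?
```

Answer: -11

Derivation:
Trace (tracking ans):
m = 10  # -> m = 10
ans = ~m  # -> ans = -11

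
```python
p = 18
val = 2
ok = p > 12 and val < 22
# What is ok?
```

Trace (tracking ok):
p = 18  # -> p = 18
val = 2  # -> val = 2
ok = p > 12 and val < 22  # -> ok = True

Answer: True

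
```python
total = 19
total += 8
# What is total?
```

Trace (tracking total):
total = 19  # -> total = 19
total += 8  # -> total = 27

Answer: 27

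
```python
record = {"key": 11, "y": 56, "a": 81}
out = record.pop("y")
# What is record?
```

Trace (tracking record):
record = {'key': 11, 'y': 56, 'a': 81}  # -> record = {'key': 11, 'y': 56, 'a': 81}
out = record.pop('y')  # -> out = 56

Answer: {'key': 11, 'a': 81}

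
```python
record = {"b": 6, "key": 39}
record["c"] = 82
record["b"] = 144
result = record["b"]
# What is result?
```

Trace (tracking result):
record = {'b': 6, 'key': 39}  # -> record = {'b': 6, 'key': 39}
record['c'] = 82  # -> record = {'b': 6, 'key': 39, 'c': 82}
record['b'] = 144  # -> record = {'b': 144, 'key': 39, 'c': 82}
result = record['b']  # -> result = 144

Answer: 144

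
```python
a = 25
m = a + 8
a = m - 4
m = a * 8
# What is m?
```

Trace (tracking m):
a = 25  # -> a = 25
m = a + 8  # -> m = 33
a = m - 4  # -> a = 29
m = a * 8  # -> m = 232

Answer: 232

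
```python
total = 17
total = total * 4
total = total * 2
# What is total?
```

Answer: 136

Derivation:
Trace (tracking total):
total = 17  # -> total = 17
total = total * 4  # -> total = 68
total = total * 2  # -> total = 136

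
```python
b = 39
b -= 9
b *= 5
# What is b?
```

Answer: 150

Derivation:
Trace (tracking b):
b = 39  # -> b = 39
b -= 9  # -> b = 30
b *= 5  # -> b = 150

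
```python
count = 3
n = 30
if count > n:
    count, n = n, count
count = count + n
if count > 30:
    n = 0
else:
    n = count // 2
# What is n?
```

Trace (tracking n):
count = 3  # -> count = 3
n = 30  # -> n = 30
if count > n:  # condition is False
count = count + n  # -> count = 33
if count > 30:  # condition is True
    n = 0  # -> n = 0

Answer: 0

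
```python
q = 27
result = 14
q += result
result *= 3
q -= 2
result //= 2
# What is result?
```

Answer: 21

Derivation:
Trace (tracking result):
q = 27  # -> q = 27
result = 14  # -> result = 14
q += result  # -> q = 41
result *= 3  # -> result = 42
q -= 2  # -> q = 39
result //= 2  # -> result = 21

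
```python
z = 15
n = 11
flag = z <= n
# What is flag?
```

Answer: False

Derivation:
Trace (tracking flag):
z = 15  # -> z = 15
n = 11  # -> n = 11
flag = z <= n  # -> flag = False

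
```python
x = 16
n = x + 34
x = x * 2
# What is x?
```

Answer: 32

Derivation:
Trace (tracking x):
x = 16  # -> x = 16
n = x + 34  # -> n = 50
x = x * 2  # -> x = 32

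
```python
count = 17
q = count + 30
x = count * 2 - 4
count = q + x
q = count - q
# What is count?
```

Answer: 77

Derivation:
Trace (tracking count):
count = 17  # -> count = 17
q = count + 30  # -> q = 47
x = count * 2 - 4  # -> x = 30
count = q + x  # -> count = 77
q = count - q  # -> q = 30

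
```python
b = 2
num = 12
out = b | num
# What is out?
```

Answer: 14

Derivation:
Trace (tracking out):
b = 2  # -> b = 2
num = 12  # -> num = 12
out = b | num  # -> out = 14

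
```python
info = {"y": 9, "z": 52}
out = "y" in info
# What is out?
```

Answer: True

Derivation:
Trace (tracking out):
info = {'y': 9, 'z': 52}  # -> info = {'y': 9, 'z': 52}
out = 'y' in info  # -> out = True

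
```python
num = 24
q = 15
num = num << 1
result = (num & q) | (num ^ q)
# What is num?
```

Trace (tracking num):
num = 24  # -> num = 24
q = 15  # -> q = 15
num = num << 1  # -> num = 48
result = num & q | num ^ q  # -> result = 63

Answer: 48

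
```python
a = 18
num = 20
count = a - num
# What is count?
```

Answer: -2

Derivation:
Trace (tracking count):
a = 18  # -> a = 18
num = 20  # -> num = 20
count = a - num  # -> count = -2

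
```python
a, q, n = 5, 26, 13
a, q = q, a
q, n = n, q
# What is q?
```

Trace (tracking q):
a, q, n = (5, 26, 13)  # -> a = 5, q = 26, n = 13
a, q = (q, a)  # -> a = 26, q = 5
q, n = (n, q)  # -> q = 13, n = 5

Answer: 13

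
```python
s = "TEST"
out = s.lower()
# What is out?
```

Trace (tracking out):
s = 'TEST'  # -> s = 'TEST'
out = s.lower()  # -> out = 'test'

Answer: 'test'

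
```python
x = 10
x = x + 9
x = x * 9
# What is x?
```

Trace (tracking x):
x = 10  # -> x = 10
x = x + 9  # -> x = 19
x = x * 9  # -> x = 171

Answer: 171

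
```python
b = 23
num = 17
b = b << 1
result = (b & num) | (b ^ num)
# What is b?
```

Answer: 46

Derivation:
Trace (tracking b):
b = 23  # -> b = 23
num = 17  # -> num = 17
b = b << 1  # -> b = 46
result = b & num | b ^ num  # -> result = 63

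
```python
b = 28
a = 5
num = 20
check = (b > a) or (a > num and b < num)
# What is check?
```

Trace (tracking check):
b = 28  # -> b = 28
a = 5  # -> a = 5
num = 20  # -> num = 20
check = b > a or (a > num and b < num)  # -> check = True

Answer: True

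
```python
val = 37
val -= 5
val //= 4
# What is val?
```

Answer: 8

Derivation:
Trace (tracking val):
val = 37  # -> val = 37
val -= 5  # -> val = 32
val //= 4  # -> val = 8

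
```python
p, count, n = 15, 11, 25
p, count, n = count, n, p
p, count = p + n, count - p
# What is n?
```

Trace (tracking n):
p, count, n = (15, 11, 25)  # -> p = 15, count = 11, n = 25
p, count, n = (count, n, p)  # -> p = 11, count = 25, n = 15
p, count = (p + n, count - p)  # -> p = 26, count = 14

Answer: 15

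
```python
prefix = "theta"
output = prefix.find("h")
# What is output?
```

Trace (tracking output):
prefix = 'theta'  # -> prefix = 'theta'
output = prefix.find('h')  # -> output = 1

Answer: 1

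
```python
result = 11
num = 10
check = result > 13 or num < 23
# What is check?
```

Answer: True

Derivation:
Trace (tracking check):
result = 11  # -> result = 11
num = 10  # -> num = 10
check = result > 13 or num < 23  # -> check = True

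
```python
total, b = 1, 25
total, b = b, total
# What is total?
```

Trace (tracking total):
total, b = (1, 25)  # -> total = 1, b = 25
total, b = (b, total)  # -> total = 25, b = 1

Answer: 25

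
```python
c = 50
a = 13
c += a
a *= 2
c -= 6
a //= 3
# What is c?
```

Answer: 57

Derivation:
Trace (tracking c):
c = 50  # -> c = 50
a = 13  # -> a = 13
c += a  # -> c = 63
a *= 2  # -> a = 26
c -= 6  # -> c = 57
a //= 3  # -> a = 8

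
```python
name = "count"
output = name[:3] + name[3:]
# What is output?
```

Trace (tracking output):
name = 'count'  # -> name = 'count'
output = name[:3] + name[3:]  # -> output = 'count'

Answer: 'count'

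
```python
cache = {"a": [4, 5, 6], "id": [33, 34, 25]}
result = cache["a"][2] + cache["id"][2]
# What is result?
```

Trace (tracking result):
cache = {'a': [4, 5, 6], 'id': [33, 34, 25]}  # -> cache = {'a': [4, 5, 6], 'id': [33, 34, 25]}
result = cache['a'][2] + cache['id'][2]  # -> result = 31

Answer: 31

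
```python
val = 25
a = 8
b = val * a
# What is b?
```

Trace (tracking b):
val = 25  # -> val = 25
a = 8  # -> a = 8
b = val * a  # -> b = 200

Answer: 200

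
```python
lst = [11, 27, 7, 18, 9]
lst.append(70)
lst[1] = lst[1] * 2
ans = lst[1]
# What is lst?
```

Answer: [11, 54, 7, 18, 9, 70]

Derivation:
Trace (tracking lst):
lst = [11, 27, 7, 18, 9]  # -> lst = [11, 27, 7, 18, 9]
lst.append(70)  # -> lst = [11, 27, 7, 18, 9, 70]
lst[1] = lst[1] * 2  # -> lst = [11, 54, 7, 18, 9, 70]
ans = lst[1]  # -> ans = 54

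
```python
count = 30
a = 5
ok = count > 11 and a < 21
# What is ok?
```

Trace (tracking ok):
count = 30  # -> count = 30
a = 5  # -> a = 5
ok = count > 11 and a < 21  # -> ok = True

Answer: True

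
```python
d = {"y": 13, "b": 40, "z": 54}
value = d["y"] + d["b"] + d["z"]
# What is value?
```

Answer: 107

Derivation:
Trace (tracking value):
d = {'y': 13, 'b': 40, 'z': 54}  # -> d = {'y': 13, 'b': 40, 'z': 54}
value = d['y'] + d['b'] + d['z']  # -> value = 107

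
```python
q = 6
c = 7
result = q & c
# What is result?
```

Trace (tracking result):
q = 6  # -> q = 6
c = 7  # -> c = 7
result = q & c  # -> result = 6

Answer: 6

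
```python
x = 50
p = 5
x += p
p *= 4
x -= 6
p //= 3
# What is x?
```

Answer: 49

Derivation:
Trace (tracking x):
x = 50  # -> x = 50
p = 5  # -> p = 5
x += p  # -> x = 55
p *= 4  # -> p = 20
x -= 6  # -> x = 49
p //= 3  # -> p = 6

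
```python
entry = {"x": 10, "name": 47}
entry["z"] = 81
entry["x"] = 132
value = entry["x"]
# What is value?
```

Answer: 132

Derivation:
Trace (tracking value):
entry = {'x': 10, 'name': 47}  # -> entry = {'x': 10, 'name': 47}
entry['z'] = 81  # -> entry = {'x': 10, 'name': 47, 'z': 81}
entry['x'] = 132  # -> entry = {'x': 132, 'name': 47, 'z': 81}
value = entry['x']  # -> value = 132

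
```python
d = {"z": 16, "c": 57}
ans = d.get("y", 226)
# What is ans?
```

Answer: 226

Derivation:
Trace (tracking ans):
d = {'z': 16, 'c': 57}  # -> d = {'z': 16, 'c': 57}
ans = d.get('y', 226)  # -> ans = 226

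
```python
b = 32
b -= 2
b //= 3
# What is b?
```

Trace (tracking b):
b = 32  # -> b = 32
b -= 2  # -> b = 30
b //= 3  # -> b = 10

Answer: 10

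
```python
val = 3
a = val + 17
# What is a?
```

Trace (tracking a):
val = 3  # -> val = 3
a = val + 17  # -> a = 20

Answer: 20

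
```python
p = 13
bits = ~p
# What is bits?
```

Trace (tracking bits):
p = 13  # -> p = 13
bits = ~p  # -> bits = -14

Answer: -14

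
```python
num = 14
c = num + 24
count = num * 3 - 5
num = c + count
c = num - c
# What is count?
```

Answer: 37

Derivation:
Trace (tracking count):
num = 14  # -> num = 14
c = num + 24  # -> c = 38
count = num * 3 - 5  # -> count = 37
num = c + count  # -> num = 75
c = num - c  # -> c = 37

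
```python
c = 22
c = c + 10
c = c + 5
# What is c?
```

Trace (tracking c):
c = 22  # -> c = 22
c = c + 10  # -> c = 32
c = c + 5  # -> c = 37

Answer: 37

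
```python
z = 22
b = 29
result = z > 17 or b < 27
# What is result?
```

Trace (tracking result):
z = 22  # -> z = 22
b = 29  # -> b = 29
result = z > 17 or b < 27  # -> result = True

Answer: True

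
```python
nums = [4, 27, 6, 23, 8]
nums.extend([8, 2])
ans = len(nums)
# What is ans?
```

Trace (tracking ans):
nums = [4, 27, 6, 23, 8]  # -> nums = [4, 27, 6, 23, 8]
nums.extend([8, 2])  # -> nums = [4, 27, 6, 23, 8, 8, 2]
ans = len(nums)  # -> ans = 7

Answer: 7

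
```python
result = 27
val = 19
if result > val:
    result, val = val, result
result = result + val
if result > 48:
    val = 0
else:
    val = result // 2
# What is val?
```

Answer: 23

Derivation:
Trace (tracking val):
result = 27  # -> result = 27
val = 19  # -> val = 19
if result > val:  # condition is True
    result, val = (val, result)  # -> result = 19, val = 27
result = result + val  # -> result = 46
if result > 48:  # condition is False
else:
    val = result // 2  # -> val = 23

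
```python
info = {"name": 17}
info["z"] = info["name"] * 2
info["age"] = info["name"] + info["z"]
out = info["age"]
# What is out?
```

Answer: 51

Derivation:
Trace (tracking out):
info = {'name': 17}  # -> info = {'name': 17}
info['z'] = info['name'] * 2  # -> info = {'name': 17, 'z': 34}
info['age'] = info['name'] + info['z']  # -> info = {'name': 17, 'z': 34, 'age': 51}
out = info['age']  # -> out = 51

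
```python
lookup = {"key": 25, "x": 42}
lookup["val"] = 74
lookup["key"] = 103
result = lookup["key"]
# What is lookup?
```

Trace (tracking lookup):
lookup = {'key': 25, 'x': 42}  # -> lookup = {'key': 25, 'x': 42}
lookup['val'] = 74  # -> lookup = {'key': 25, 'x': 42, 'val': 74}
lookup['key'] = 103  # -> lookup = {'key': 103, 'x': 42, 'val': 74}
result = lookup['key']  # -> result = 103

Answer: {'key': 103, 'x': 42, 'val': 74}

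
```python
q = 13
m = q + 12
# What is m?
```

Trace (tracking m):
q = 13  # -> q = 13
m = q + 12  # -> m = 25

Answer: 25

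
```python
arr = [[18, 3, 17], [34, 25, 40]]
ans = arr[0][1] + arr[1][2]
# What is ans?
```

Trace (tracking ans):
arr = [[18, 3, 17], [34, 25, 40]]  # -> arr = [[18, 3, 17], [34, 25, 40]]
ans = arr[0][1] + arr[1][2]  # -> ans = 43

Answer: 43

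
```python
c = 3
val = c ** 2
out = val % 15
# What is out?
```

Answer: 9

Derivation:
Trace (tracking out):
c = 3  # -> c = 3
val = c ** 2  # -> val = 9
out = val % 15  # -> out = 9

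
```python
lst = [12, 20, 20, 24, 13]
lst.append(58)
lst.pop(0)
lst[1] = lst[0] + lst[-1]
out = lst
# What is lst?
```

Trace (tracking lst):
lst = [12, 20, 20, 24, 13]  # -> lst = [12, 20, 20, 24, 13]
lst.append(58)  # -> lst = [12, 20, 20, 24, 13, 58]
lst.pop(0)  # -> lst = [20, 20, 24, 13, 58]
lst[1] = lst[0] + lst[-1]  # -> lst = [20, 78, 24, 13, 58]
out = lst  # -> out = [20, 78, 24, 13, 58]

Answer: [20, 78, 24, 13, 58]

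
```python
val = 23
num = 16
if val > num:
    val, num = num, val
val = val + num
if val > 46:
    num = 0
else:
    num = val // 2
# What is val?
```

Answer: 39

Derivation:
Trace (tracking val):
val = 23  # -> val = 23
num = 16  # -> num = 16
if val > num:  # condition is True
    val, num = (num, val)  # -> val = 16, num = 23
val = val + num  # -> val = 39
if val > 46:  # condition is False
else:
    num = val // 2  # -> num = 19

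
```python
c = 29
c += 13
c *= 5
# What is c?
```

Trace (tracking c):
c = 29  # -> c = 29
c += 13  # -> c = 42
c *= 5  # -> c = 210

Answer: 210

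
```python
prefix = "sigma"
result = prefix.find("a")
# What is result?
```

Answer: 4

Derivation:
Trace (tracking result):
prefix = 'sigma'  # -> prefix = 'sigma'
result = prefix.find('a')  # -> result = 4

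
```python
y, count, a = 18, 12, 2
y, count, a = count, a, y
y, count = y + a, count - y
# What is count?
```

Trace (tracking count):
y, count, a = (18, 12, 2)  # -> y = 18, count = 12, a = 2
y, count, a = (count, a, y)  # -> y = 12, count = 2, a = 18
y, count = (y + a, count - y)  # -> y = 30, count = -10

Answer: -10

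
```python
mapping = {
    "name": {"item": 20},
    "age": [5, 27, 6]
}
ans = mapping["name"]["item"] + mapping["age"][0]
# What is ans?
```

Answer: 25

Derivation:
Trace (tracking ans):
mapping = {'name': {'item': 20}, 'age': [5, 27, 6]}  # -> mapping = {'name': {'item': 20}, 'age': [5, 27, 6]}
ans = mapping['name']['item'] + mapping['age'][0]  # -> ans = 25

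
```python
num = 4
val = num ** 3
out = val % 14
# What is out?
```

Answer: 8

Derivation:
Trace (tracking out):
num = 4  # -> num = 4
val = num ** 3  # -> val = 64
out = val % 14  # -> out = 8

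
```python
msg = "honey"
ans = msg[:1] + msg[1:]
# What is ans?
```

Answer: 'honey'

Derivation:
Trace (tracking ans):
msg = 'honey'  # -> msg = 'honey'
ans = msg[:1] + msg[1:]  # -> ans = 'honey'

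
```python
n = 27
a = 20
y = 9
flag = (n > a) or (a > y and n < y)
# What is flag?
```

Answer: True

Derivation:
Trace (tracking flag):
n = 27  # -> n = 27
a = 20  # -> a = 20
y = 9  # -> y = 9
flag = n > a or (a > y and n < y)  # -> flag = True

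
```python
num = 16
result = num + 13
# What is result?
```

Trace (tracking result):
num = 16  # -> num = 16
result = num + 13  # -> result = 29

Answer: 29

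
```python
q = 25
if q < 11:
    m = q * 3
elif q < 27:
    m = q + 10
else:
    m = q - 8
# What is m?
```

Answer: 35

Derivation:
Trace (tracking m):
q = 25  # -> q = 25
if q < 11:  # condition is False
elif q < 27:  # condition is True
    m = q + 10  # -> m = 35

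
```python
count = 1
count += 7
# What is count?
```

Trace (tracking count):
count = 1  # -> count = 1
count += 7  # -> count = 8

Answer: 8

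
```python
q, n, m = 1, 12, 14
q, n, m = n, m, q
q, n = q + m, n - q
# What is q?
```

Answer: 13

Derivation:
Trace (tracking q):
q, n, m = (1, 12, 14)  # -> q = 1, n = 12, m = 14
q, n, m = (n, m, q)  # -> q = 12, n = 14, m = 1
q, n = (q + m, n - q)  # -> q = 13, n = 2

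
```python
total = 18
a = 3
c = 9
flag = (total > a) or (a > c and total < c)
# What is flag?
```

Answer: True

Derivation:
Trace (tracking flag):
total = 18  # -> total = 18
a = 3  # -> a = 3
c = 9  # -> c = 9
flag = total > a or (a > c and total < c)  # -> flag = True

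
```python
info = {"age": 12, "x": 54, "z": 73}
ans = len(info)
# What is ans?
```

Trace (tracking ans):
info = {'age': 12, 'x': 54, 'z': 73}  # -> info = {'age': 12, 'x': 54, 'z': 73}
ans = len(info)  # -> ans = 3

Answer: 3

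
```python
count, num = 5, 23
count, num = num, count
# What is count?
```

Answer: 23

Derivation:
Trace (tracking count):
count, num = (5, 23)  # -> count = 5, num = 23
count, num = (num, count)  # -> count = 23, num = 5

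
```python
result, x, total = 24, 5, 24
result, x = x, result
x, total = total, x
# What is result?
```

Trace (tracking result):
result, x, total = (24, 5, 24)  # -> result = 24, x = 5, total = 24
result, x = (x, result)  # -> result = 5, x = 24
x, total = (total, x)  # -> x = 24, total = 24

Answer: 5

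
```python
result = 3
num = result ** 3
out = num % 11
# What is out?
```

Answer: 5

Derivation:
Trace (tracking out):
result = 3  # -> result = 3
num = result ** 3  # -> num = 27
out = num % 11  # -> out = 5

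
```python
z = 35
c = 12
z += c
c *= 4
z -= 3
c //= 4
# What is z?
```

Trace (tracking z):
z = 35  # -> z = 35
c = 12  # -> c = 12
z += c  # -> z = 47
c *= 4  # -> c = 48
z -= 3  # -> z = 44
c //= 4  # -> c = 12

Answer: 44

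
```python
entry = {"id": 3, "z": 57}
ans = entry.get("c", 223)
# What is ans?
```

Trace (tracking ans):
entry = {'id': 3, 'z': 57}  # -> entry = {'id': 3, 'z': 57}
ans = entry.get('c', 223)  # -> ans = 223

Answer: 223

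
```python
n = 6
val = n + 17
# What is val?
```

Answer: 23

Derivation:
Trace (tracking val):
n = 6  # -> n = 6
val = n + 17  # -> val = 23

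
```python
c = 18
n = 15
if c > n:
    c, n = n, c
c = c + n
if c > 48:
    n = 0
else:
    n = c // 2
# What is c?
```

Trace (tracking c):
c = 18  # -> c = 18
n = 15  # -> n = 15
if c > n:  # condition is True
    c, n = (n, c)  # -> c = 15, n = 18
c = c + n  # -> c = 33
if c > 48:  # condition is False
else:
    n = c // 2  # -> n = 16

Answer: 33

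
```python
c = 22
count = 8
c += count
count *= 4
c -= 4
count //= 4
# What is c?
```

Answer: 26

Derivation:
Trace (tracking c):
c = 22  # -> c = 22
count = 8  # -> count = 8
c += count  # -> c = 30
count *= 4  # -> count = 32
c -= 4  # -> c = 26
count //= 4  # -> count = 8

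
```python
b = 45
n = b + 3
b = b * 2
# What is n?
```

Trace (tracking n):
b = 45  # -> b = 45
n = b + 3  # -> n = 48
b = b * 2  # -> b = 90

Answer: 48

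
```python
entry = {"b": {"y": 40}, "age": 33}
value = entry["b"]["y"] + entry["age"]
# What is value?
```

Trace (tracking value):
entry = {'b': {'y': 40}, 'age': 33}  # -> entry = {'b': {'y': 40}, 'age': 33}
value = entry['b']['y'] + entry['age']  # -> value = 73

Answer: 73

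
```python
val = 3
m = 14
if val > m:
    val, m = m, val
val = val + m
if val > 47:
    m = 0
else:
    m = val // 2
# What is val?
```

Answer: 17

Derivation:
Trace (tracking val):
val = 3  # -> val = 3
m = 14  # -> m = 14
if val > m:  # condition is False
val = val + m  # -> val = 17
if val > 47:  # condition is False
else:
    m = val // 2  # -> m = 8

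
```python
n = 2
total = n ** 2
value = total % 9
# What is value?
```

Answer: 4

Derivation:
Trace (tracking value):
n = 2  # -> n = 2
total = n ** 2  # -> total = 4
value = total % 9  # -> value = 4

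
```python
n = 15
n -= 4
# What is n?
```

Trace (tracking n):
n = 15  # -> n = 15
n -= 4  # -> n = 11

Answer: 11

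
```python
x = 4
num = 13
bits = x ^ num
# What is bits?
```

Answer: 9

Derivation:
Trace (tracking bits):
x = 4  # -> x = 4
num = 13  # -> num = 13
bits = x ^ num  # -> bits = 9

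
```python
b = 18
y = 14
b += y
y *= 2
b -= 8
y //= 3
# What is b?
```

Trace (tracking b):
b = 18  # -> b = 18
y = 14  # -> y = 14
b += y  # -> b = 32
y *= 2  # -> y = 28
b -= 8  # -> b = 24
y //= 3  # -> y = 9

Answer: 24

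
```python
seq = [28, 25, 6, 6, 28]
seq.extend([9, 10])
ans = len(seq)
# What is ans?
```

Answer: 7

Derivation:
Trace (tracking ans):
seq = [28, 25, 6, 6, 28]  # -> seq = [28, 25, 6, 6, 28]
seq.extend([9, 10])  # -> seq = [28, 25, 6, 6, 28, 9, 10]
ans = len(seq)  # -> ans = 7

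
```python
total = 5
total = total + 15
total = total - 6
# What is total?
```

Answer: 14

Derivation:
Trace (tracking total):
total = 5  # -> total = 5
total = total + 15  # -> total = 20
total = total - 6  # -> total = 14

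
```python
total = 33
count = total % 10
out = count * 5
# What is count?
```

Answer: 3

Derivation:
Trace (tracking count):
total = 33  # -> total = 33
count = total % 10  # -> count = 3
out = count * 5  # -> out = 15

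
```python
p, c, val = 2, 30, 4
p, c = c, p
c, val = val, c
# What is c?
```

Trace (tracking c):
p, c, val = (2, 30, 4)  # -> p = 2, c = 30, val = 4
p, c = (c, p)  # -> p = 30, c = 2
c, val = (val, c)  # -> c = 4, val = 2

Answer: 4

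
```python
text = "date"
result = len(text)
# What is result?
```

Answer: 4

Derivation:
Trace (tracking result):
text = 'date'  # -> text = 'date'
result = len(text)  # -> result = 4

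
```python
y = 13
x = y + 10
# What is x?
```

Answer: 23

Derivation:
Trace (tracking x):
y = 13  # -> y = 13
x = y + 10  # -> x = 23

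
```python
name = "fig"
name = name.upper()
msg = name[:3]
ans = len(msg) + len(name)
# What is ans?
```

Answer: 6

Derivation:
Trace (tracking ans):
name = 'fig'  # -> name = 'fig'
name = name.upper()  # -> name = 'FIG'
msg = name[:3]  # -> msg = 'FIG'
ans = len(msg) + len(name)  # -> ans = 6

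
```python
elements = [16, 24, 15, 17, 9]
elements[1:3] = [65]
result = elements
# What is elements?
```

Answer: [16, 65, 17, 9]

Derivation:
Trace (tracking elements):
elements = [16, 24, 15, 17, 9]  # -> elements = [16, 24, 15, 17, 9]
elements[1:3] = [65]  # -> elements = [16, 65, 17, 9]
result = elements  # -> result = [16, 65, 17, 9]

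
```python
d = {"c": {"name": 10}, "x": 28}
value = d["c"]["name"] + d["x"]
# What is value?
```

Answer: 38

Derivation:
Trace (tracking value):
d = {'c': {'name': 10}, 'x': 28}  # -> d = {'c': {'name': 10}, 'x': 28}
value = d['c']['name'] + d['x']  # -> value = 38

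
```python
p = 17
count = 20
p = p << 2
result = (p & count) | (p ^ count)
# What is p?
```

Answer: 68

Derivation:
Trace (tracking p):
p = 17  # -> p = 17
count = 20  # -> count = 20
p = p << 2  # -> p = 68
result = p & count | p ^ count  # -> result = 84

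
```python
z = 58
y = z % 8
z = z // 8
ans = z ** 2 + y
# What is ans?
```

Answer: 51

Derivation:
Trace (tracking ans):
z = 58  # -> z = 58
y = z % 8  # -> y = 2
z = z // 8  # -> z = 7
ans = z ** 2 + y  # -> ans = 51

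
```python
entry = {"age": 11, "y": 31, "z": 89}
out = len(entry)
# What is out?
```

Answer: 3

Derivation:
Trace (tracking out):
entry = {'age': 11, 'y': 31, 'z': 89}  # -> entry = {'age': 11, 'y': 31, 'z': 89}
out = len(entry)  # -> out = 3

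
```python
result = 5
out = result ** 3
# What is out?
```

Answer: 125

Derivation:
Trace (tracking out):
result = 5  # -> result = 5
out = result ** 3  # -> out = 125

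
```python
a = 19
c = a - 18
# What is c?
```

Trace (tracking c):
a = 19  # -> a = 19
c = a - 18  # -> c = 1

Answer: 1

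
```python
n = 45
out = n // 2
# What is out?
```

Answer: 22

Derivation:
Trace (tracking out):
n = 45  # -> n = 45
out = n // 2  # -> out = 22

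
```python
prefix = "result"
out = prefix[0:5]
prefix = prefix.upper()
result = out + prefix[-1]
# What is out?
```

Trace (tracking out):
prefix = 'result'  # -> prefix = 'result'
out = prefix[0:5]  # -> out = 'resul'
prefix = prefix.upper()  # -> prefix = 'RESULT'
result = out + prefix[-1]  # -> result = 'resulT'

Answer: 'resul'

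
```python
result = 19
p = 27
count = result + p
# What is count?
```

Trace (tracking count):
result = 19  # -> result = 19
p = 27  # -> p = 27
count = result + p  # -> count = 46

Answer: 46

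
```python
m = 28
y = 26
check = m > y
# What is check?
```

Trace (tracking check):
m = 28  # -> m = 28
y = 26  # -> y = 26
check = m > y  # -> check = True

Answer: True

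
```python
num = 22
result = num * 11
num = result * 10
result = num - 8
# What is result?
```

Trace (tracking result):
num = 22  # -> num = 22
result = num * 11  # -> result = 242
num = result * 10  # -> num = 2420
result = num - 8  # -> result = 2412

Answer: 2412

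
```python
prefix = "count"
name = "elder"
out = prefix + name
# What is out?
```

Trace (tracking out):
prefix = 'count'  # -> prefix = 'count'
name = 'elder'  # -> name = 'elder'
out = prefix + name  # -> out = 'countelder'

Answer: 'countelder'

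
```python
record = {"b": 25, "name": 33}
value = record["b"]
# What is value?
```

Answer: 25

Derivation:
Trace (tracking value):
record = {'b': 25, 'name': 33}  # -> record = {'b': 25, 'name': 33}
value = record['b']  # -> value = 25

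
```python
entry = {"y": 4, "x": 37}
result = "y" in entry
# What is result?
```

Trace (tracking result):
entry = {'y': 4, 'x': 37}  # -> entry = {'y': 4, 'x': 37}
result = 'y' in entry  # -> result = True

Answer: True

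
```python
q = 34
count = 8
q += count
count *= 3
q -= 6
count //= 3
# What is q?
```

Trace (tracking q):
q = 34  # -> q = 34
count = 8  # -> count = 8
q += count  # -> q = 42
count *= 3  # -> count = 24
q -= 6  # -> q = 36
count //= 3  # -> count = 8

Answer: 36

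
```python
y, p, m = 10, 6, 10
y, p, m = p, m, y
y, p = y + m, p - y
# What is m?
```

Answer: 10

Derivation:
Trace (tracking m):
y, p, m = (10, 6, 10)  # -> y = 10, p = 6, m = 10
y, p, m = (p, m, y)  # -> y = 6, p = 10, m = 10
y, p = (y + m, p - y)  # -> y = 16, p = 4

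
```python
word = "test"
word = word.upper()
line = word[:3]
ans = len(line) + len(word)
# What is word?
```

Answer: 'TEST'

Derivation:
Trace (tracking word):
word = 'test'  # -> word = 'test'
word = word.upper()  # -> word = 'TEST'
line = word[:3]  # -> line = 'TES'
ans = len(line) + len(word)  # -> ans = 7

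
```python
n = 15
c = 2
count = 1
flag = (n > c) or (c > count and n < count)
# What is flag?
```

Answer: True

Derivation:
Trace (tracking flag):
n = 15  # -> n = 15
c = 2  # -> c = 2
count = 1  # -> count = 1
flag = n > c or (c > count and n < count)  # -> flag = True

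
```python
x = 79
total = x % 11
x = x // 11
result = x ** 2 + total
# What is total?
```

Answer: 2

Derivation:
Trace (tracking total):
x = 79  # -> x = 79
total = x % 11  # -> total = 2
x = x // 11  # -> x = 7
result = x ** 2 + total  # -> result = 51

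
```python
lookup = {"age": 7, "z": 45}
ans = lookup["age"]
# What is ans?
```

Trace (tracking ans):
lookup = {'age': 7, 'z': 45}  # -> lookup = {'age': 7, 'z': 45}
ans = lookup['age']  # -> ans = 7

Answer: 7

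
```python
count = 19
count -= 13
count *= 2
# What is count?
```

Trace (tracking count):
count = 19  # -> count = 19
count -= 13  # -> count = 6
count *= 2  # -> count = 12

Answer: 12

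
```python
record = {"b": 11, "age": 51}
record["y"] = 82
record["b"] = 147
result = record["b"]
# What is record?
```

Trace (tracking record):
record = {'b': 11, 'age': 51}  # -> record = {'b': 11, 'age': 51}
record['y'] = 82  # -> record = {'b': 11, 'age': 51, 'y': 82}
record['b'] = 147  # -> record = {'b': 147, 'age': 51, 'y': 82}
result = record['b']  # -> result = 147

Answer: {'b': 147, 'age': 51, 'y': 82}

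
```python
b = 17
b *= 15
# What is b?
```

Trace (tracking b):
b = 17  # -> b = 17
b *= 15  # -> b = 255

Answer: 255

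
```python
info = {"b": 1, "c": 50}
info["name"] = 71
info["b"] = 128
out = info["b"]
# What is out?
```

Answer: 128

Derivation:
Trace (tracking out):
info = {'b': 1, 'c': 50}  # -> info = {'b': 1, 'c': 50}
info['name'] = 71  # -> info = {'b': 1, 'c': 50, 'name': 71}
info['b'] = 128  # -> info = {'b': 128, 'c': 50, 'name': 71}
out = info['b']  # -> out = 128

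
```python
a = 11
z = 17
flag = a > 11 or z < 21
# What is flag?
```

Trace (tracking flag):
a = 11  # -> a = 11
z = 17  # -> z = 17
flag = a > 11 or z < 21  # -> flag = True

Answer: True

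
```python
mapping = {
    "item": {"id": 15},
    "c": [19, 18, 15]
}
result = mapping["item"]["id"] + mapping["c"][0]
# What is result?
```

Trace (tracking result):
mapping = {'item': {'id': 15}, 'c': [19, 18, 15]}  # -> mapping = {'item': {'id': 15}, 'c': [19, 18, 15]}
result = mapping['item']['id'] + mapping['c'][0]  # -> result = 34

Answer: 34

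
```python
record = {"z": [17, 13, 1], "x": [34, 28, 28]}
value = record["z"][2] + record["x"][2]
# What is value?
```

Answer: 29

Derivation:
Trace (tracking value):
record = {'z': [17, 13, 1], 'x': [34, 28, 28]}  # -> record = {'z': [17, 13, 1], 'x': [34, 28, 28]}
value = record['z'][2] + record['x'][2]  # -> value = 29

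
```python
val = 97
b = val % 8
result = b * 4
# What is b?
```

Trace (tracking b):
val = 97  # -> val = 97
b = val % 8  # -> b = 1
result = b * 4  # -> result = 4

Answer: 1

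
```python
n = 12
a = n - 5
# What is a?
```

Answer: 7

Derivation:
Trace (tracking a):
n = 12  # -> n = 12
a = n - 5  # -> a = 7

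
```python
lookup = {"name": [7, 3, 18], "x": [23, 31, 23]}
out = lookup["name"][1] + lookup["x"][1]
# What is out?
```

Trace (tracking out):
lookup = {'name': [7, 3, 18], 'x': [23, 31, 23]}  # -> lookup = {'name': [7, 3, 18], 'x': [23, 31, 23]}
out = lookup['name'][1] + lookup['x'][1]  # -> out = 34

Answer: 34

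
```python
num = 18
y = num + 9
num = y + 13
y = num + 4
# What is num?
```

Answer: 40

Derivation:
Trace (tracking num):
num = 18  # -> num = 18
y = num + 9  # -> y = 27
num = y + 13  # -> num = 40
y = num + 4  # -> y = 44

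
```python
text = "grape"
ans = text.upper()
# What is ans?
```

Trace (tracking ans):
text = 'grape'  # -> text = 'grape'
ans = text.upper()  # -> ans = 'GRAPE'

Answer: 'GRAPE'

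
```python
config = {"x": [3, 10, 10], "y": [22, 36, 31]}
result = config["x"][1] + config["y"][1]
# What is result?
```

Trace (tracking result):
config = {'x': [3, 10, 10], 'y': [22, 36, 31]}  # -> config = {'x': [3, 10, 10], 'y': [22, 36, 31]}
result = config['x'][1] + config['y'][1]  # -> result = 46

Answer: 46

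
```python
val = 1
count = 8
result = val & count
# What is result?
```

Trace (tracking result):
val = 1  # -> val = 1
count = 8  # -> count = 8
result = val & count  # -> result = 0

Answer: 0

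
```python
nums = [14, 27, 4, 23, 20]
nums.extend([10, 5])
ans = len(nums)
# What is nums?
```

Trace (tracking nums):
nums = [14, 27, 4, 23, 20]  # -> nums = [14, 27, 4, 23, 20]
nums.extend([10, 5])  # -> nums = [14, 27, 4, 23, 20, 10, 5]
ans = len(nums)  # -> ans = 7

Answer: [14, 27, 4, 23, 20, 10, 5]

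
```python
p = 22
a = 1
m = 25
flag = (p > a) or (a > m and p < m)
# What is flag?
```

Answer: True

Derivation:
Trace (tracking flag):
p = 22  # -> p = 22
a = 1  # -> a = 1
m = 25  # -> m = 25
flag = p > a or (a > m and p < m)  # -> flag = True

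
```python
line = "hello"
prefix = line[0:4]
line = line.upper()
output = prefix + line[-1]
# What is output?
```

Answer: 'hellO'

Derivation:
Trace (tracking output):
line = 'hello'  # -> line = 'hello'
prefix = line[0:4]  # -> prefix = 'hell'
line = line.upper()  # -> line = 'HELLO'
output = prefix + line[-1]  # -> output = 'hellO'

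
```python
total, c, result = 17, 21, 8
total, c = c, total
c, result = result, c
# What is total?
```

Trace (tracking total):
total, c, result = (17, 21, 8)  # -> total = 17, c = 21, result = 8
total, c = (c, total)  # -> total = 21, c = 17
c, result = (result, c)  # -> c = 8, result = 17

Answer: 21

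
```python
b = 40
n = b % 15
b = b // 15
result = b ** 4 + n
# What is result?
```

Answer: 26

Derivation:
Trace (tracking result):
b = 40  # -> b = 40
n = b % 15  # -> n = 10
b = b // 15  # -> b = 2
result = b ** 4 + n  # -> result = 26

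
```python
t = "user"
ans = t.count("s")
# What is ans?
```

Trace (tracking ans):
t = 'user'  # -> t = 'user'
ans = t.count('s')  # -> ans = 1

Answer: 1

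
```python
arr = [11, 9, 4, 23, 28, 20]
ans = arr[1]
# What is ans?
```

Trace (tracking ans):
arr = [11, 9, 4, 23, 28, 20]  # -> arr = [11, 9, 4, 23, 28, 20]
ans = arr[1]  # -> ans = 9

Answer: 9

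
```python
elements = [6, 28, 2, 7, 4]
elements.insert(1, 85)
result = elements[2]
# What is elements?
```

Answer: [6, 85, 28, 2, 7, 4]

Derivation:
Trace (tracking elements):
elements = [6, 28, 2, 7, 4]  # -> elements = [6, 28, 2, 7, 4]
elements.insert(1, 85)  # -> elements = [6, 85, 28, 2, 7, 4]
result = elements[2]  # -> result = 28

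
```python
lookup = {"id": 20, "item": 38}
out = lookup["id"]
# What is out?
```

Trace (tracking out):
lookup = {'id': 20, 'item': 38}  # -> lookup = {'id': 20, 'item': 38}
out = lookup['id']  # -> out = 20

Answer: 20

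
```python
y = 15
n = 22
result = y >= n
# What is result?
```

Answer: False

Derivation:
Trace (tracking result):
y = 15  # -> y = 15
n = 22  # -> n = 22
result = y >= n  # -> result = False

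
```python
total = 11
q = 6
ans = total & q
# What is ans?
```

Answer: 2

Derivation:
Trace (tracking ans):
total = 11  # -> total = 11
q = 6  # -> q = 6
ans = total & q  # -> ans = 2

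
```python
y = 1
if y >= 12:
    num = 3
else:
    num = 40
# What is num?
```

Answer: 40

Derivation:
Trace (tracking num):
y = 1  # -> y = 1
if y >= 12:  # condition is False
else:
    num = 40  # -> num = 40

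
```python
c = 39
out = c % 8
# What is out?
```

Answer: 7

Derivation:
Trace (tracking out):
c = 39  # -> c = 39
out = c % 8  # -> out = 7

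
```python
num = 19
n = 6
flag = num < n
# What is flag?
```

Trace (tracking flag):
num = 19  # -> num = 19
n = 6  # -> n = 6
flag = num < n  # -> flag = False

Answer: False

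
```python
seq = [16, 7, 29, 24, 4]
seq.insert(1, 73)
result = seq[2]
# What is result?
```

Trace (tracking result):
seq = [16, 7, 29, 24, 4]  # -> seq = [16, 7, 29, 24, 4]
seq.insert(1, 73)  # -> seq = [16, 73, 7, 29, 24, 4]
result = seq[2]  # -> result = 7

Answer: 7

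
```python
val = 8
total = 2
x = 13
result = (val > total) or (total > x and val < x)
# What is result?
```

Trace (tracking result):
val = 8  # -> val = 8
total = 2  # -> total = 2
x = 13  # -> x = 13
result = val > total or (total > x and val < x)  # -> result = True

Answer: True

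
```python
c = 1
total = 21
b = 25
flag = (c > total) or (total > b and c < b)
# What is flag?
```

Answer: False

Derivation:
Trace (tracking flag):
c = 1  # -> c = 1
total = 21  # -> total = 21
b = 25  # -> b = 25
flag = c > total or (total > b and c < b)  # -> flag = False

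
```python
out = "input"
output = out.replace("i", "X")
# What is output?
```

Answer: 'Xnput'

Derivation:
Trace (tracking output):
out = 'input'  # -> out = 'input'
output = out.replace('i', 'X')  # -> output = 'Xnput'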